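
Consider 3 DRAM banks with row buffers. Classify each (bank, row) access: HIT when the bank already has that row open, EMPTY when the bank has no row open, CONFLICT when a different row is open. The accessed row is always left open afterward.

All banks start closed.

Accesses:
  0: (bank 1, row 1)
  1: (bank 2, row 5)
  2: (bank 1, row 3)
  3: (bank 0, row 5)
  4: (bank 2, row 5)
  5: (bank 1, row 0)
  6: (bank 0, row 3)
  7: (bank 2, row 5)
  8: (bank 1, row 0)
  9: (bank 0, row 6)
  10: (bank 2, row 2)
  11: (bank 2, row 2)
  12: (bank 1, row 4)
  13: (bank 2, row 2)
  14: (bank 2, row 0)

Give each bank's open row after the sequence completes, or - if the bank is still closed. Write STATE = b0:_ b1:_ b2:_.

STATE = b0:6 b1:4 b2:0

step 0: bank1 None->1 [EMPTY]
step 1: bank2 None->5 [EMPTY]
step 2: bank1 1->3 [CONFLICT]
step 3: bank0 None->5 [EMPTY]
step 4: bank2 5->5 [HIT]
step 5: bank1 3->0 [CONFLICT]
step 6: bank0 5->3 [CONFLICT]
step 7: bank2 5->5 [HIT]
step 8: bank1 0->0 [HIT]
step 9: bank0 3->6 [CONFLICT]
step 10: bank2 5->2 [CONFLICT]
step 11: bank2 2->2 [HIT]
step 12: bank1 0->4 [CONFLICT]
step 13: bank2 2->2 [HIT]
step 14: bank2 2->0 [CONFLICT]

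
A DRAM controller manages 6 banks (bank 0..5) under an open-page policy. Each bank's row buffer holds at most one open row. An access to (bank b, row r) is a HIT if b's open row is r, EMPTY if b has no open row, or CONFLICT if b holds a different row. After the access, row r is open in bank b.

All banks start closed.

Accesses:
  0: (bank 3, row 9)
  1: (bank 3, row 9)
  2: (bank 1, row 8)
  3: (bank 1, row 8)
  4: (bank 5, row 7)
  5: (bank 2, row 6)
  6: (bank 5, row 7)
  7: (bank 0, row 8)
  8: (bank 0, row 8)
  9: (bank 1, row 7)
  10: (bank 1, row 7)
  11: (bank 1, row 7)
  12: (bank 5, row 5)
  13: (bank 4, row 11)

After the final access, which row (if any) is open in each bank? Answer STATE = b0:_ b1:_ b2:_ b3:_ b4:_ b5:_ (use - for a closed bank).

  [0] b3 r9: no row ⇒ E
  [1] b3 r9: had r9 ⇒ H
  [2] b1 r8: no row ⇒ E
  [3] b1 r8: had r8 ⇒ H
  [4] b5 r7: no row ⇒ E
  [5] b2 r6: no row ⇒ E
  [6] b5 r7: had r7 ⇒ H
  [7] b0 r8: no row ⇒ E
  [8] b0 r8: had r8 ⇒ H
  [9] b1 r7: had r8 ⇒ C
  [10] b1 r7: had r7 ⇒ H
  [11] b1 r7: had r7 ⇒ H
  [12] b5 r5: had r7 ⇒ C
  [13] b4 r11: no row ⇒ E

STATE = b0:8 b1:7 b2:6 b3:9 b4:11 b5:5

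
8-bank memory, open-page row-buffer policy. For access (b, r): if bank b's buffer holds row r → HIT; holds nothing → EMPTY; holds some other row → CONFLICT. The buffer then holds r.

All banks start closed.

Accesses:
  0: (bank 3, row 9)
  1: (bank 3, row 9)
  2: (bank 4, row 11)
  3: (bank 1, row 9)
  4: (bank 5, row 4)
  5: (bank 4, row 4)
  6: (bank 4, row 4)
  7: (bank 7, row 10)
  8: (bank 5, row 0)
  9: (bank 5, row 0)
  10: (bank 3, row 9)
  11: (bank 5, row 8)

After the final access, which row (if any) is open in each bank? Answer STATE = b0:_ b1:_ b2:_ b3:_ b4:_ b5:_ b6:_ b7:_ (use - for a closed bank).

  [0] b3 r9: no row ⇒ E
  [1] b3 r9: had r9 ⇒ H
  [2] b4 r11: no row ⇒ E
  [3] b1 r9: no row ⇒ E
  [4] b5 r4: no row ⇒ E
  [5] b4 r4: had r11 ⇒ C
  [6] b4 r4: had r4 ⇒ H
  [7] b7 r10: no row ⇒ E
  [8] b5 r0: had r4 ⇒ C
  [9] b5 r0: had r0 ⇒ H
  [10] b3 r9: had r9 ⇒ H
  [11] b5 r8: had r0 ⇒ C

STATE = b0:- b1:9 b2:- b3:9 b4:4 b5:8 b6:- b7:10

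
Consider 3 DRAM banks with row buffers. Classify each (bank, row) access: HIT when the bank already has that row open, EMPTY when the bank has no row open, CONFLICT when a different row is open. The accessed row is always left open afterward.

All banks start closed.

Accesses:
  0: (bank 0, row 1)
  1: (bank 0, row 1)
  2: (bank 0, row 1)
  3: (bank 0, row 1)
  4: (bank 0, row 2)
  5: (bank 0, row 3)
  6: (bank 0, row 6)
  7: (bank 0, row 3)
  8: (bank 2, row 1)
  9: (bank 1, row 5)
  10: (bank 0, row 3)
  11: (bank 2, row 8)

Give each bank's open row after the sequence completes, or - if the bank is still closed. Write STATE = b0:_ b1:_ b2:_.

STATE = b0:3 b1:5 b2:8

0: bank 0 row 1 — prev None → EMPTY
1: bank 0 row 1 — prev 1 → HIT
2: bank 0 row 1 — prev 1 → HIT
3: bank 0 row 1 — prev 1 → HIT
4: bank 0 row 2 — prev 1 → CONFLICT
5: bank 0 row 3 — prev 2 → CONFLICT
6: bank 0 row 6 — prev 3 → CONFLICT
7: bank 0 row 3 — prev 6 → CONFLICT
8: bank 2 row 1 — prev None → EMPTY
9: bank 1 row 5 — prev None → EMPTY
10: bank 0 row 3 — prev 3 → HIT
11: bank 2 row 8 — prev 1 → CONFLICT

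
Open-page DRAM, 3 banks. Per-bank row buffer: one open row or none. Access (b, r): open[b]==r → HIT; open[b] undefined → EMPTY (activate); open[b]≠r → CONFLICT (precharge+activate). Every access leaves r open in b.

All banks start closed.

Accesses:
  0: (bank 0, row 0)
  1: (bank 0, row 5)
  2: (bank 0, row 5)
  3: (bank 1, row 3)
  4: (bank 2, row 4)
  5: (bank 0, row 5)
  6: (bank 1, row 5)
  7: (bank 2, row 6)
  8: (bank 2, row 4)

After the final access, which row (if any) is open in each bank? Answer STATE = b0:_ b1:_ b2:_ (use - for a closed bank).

  [0] b0 r0: no row ⇒ E
  [1] b0 r5: had r0 ⇒ C
  [2] b0 r5: had r5 ⇒ H
  [3] b1 r3: no row ⇒ E
  [4] b2 r4: no row ⇒ E
  [5] b0 r5: had r5 ⇒ H
  [6] b1 r5: had r3 ⇒ C
  [7] b2 r6: had r4 ⇒ C
  [8] b2 r4: had r6 ⇒ C

STATE = b0:5 b1:5 b2:4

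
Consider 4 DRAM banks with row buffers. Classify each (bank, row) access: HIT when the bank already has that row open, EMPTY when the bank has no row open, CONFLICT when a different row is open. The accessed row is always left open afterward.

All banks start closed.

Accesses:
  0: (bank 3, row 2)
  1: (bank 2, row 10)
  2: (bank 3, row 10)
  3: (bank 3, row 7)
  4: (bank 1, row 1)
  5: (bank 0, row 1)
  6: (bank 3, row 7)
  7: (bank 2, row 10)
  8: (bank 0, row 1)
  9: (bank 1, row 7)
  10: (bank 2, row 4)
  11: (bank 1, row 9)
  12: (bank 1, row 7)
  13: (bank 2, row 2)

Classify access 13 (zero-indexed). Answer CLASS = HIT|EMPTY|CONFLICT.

0: bank 3 row 2 — prev None → EMPTY
1: bank 2 row 10 — prev None → EMPTY
2: bank 3 row 10 — prev 2 → CONFLICT
3: bank 3 row 7 — prev 10 → CONFLICT
4: bank 1 row 1 — prev None → EMPTY
5: bank 0 row 1 — prev None → EMPTY
6: bank 3 row 7 — prev 7 → HIT
7: bank 2 row 10 — prev 10 → HIT
8: bank 0 row 1 — prev 1 → HIT
9: bank 1 row 7 — prev 1 → CONFLICT
10: bank 2 row 4 — prev 10 → CONFLICT
11: bank 1 row 9 — prev 7 → CONFLICT
12: bank 1 row 7 — prev 9 → CONFLICT
13: bank 2 row 2 — prev 4 → CONFLICT

CLASS = CONFLICT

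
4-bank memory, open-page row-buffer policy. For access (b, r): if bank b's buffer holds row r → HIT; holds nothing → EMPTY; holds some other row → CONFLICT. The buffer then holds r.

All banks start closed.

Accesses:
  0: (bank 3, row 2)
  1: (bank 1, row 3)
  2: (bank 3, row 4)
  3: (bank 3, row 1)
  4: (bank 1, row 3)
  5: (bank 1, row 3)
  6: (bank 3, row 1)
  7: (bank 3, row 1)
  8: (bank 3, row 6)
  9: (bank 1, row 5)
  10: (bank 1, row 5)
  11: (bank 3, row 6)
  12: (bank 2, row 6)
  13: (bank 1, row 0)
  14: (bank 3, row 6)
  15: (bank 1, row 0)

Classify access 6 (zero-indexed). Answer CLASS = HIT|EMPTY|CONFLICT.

CLASS = HIT

0: bank 3 row 2 — prev None → EMPTY
1: bank 1 row 3 — prev None → EMPTY
2: bank 3 row 4 — prev 2 → CONFLICT
3: bank 3 row 1 — prev 4 → CONFLICT
4: bank 1 row 3 — prev 3 → HIT
5: bank 1 row 3 — prev 3 → HIT
6: bank 3 row 1 — prev 1 → HIT
7: bank 3 row 1 — prev 1 → HIT
8: bank 3 row 6 — prev 1 → CONFLICT
9: bank 1 row 5 — prev 3 → CONFLICT
10: bank 1 row 5 — prev 5 → HIT
11: bank 3 row 6 — prev 6 → HIT
12: bank 2 row 6 — prev None → EMPTY
13: bank 1 row 0 — prev 5 → CONFLICT
14: bank 3 row 6 — prev 6 → HIT
15: bank 1 row 0 — prev 0 → HIT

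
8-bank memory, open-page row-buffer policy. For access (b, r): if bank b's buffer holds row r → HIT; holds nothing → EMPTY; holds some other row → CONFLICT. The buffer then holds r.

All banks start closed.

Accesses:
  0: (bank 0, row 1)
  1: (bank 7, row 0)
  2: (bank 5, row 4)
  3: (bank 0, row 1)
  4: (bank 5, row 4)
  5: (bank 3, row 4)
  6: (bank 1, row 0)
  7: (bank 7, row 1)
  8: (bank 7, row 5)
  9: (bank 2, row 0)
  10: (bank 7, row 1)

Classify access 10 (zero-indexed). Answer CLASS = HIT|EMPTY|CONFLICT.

  [0] b0 r1: no row ⇒ E
  [1] b7 r0: no row ⇒ E
  [2] b5 r4: no row ⇒ E
  [3] b0 r1: had r1 ⇒ H
  [4] b5 r4: had r4 ⇒ H
  [5] b3 r4: no row ⇒ E
  [6] b1 r0: no row ⇒ E
  [7] b7 r1: had r0 ⇒ C
  [8] b7 r5: had r1 ⇒ C
  [9] b2 r0: no row ⇒ E
  [10] b7 r1: had r5 ⇒ C

CLASS = CONFLICT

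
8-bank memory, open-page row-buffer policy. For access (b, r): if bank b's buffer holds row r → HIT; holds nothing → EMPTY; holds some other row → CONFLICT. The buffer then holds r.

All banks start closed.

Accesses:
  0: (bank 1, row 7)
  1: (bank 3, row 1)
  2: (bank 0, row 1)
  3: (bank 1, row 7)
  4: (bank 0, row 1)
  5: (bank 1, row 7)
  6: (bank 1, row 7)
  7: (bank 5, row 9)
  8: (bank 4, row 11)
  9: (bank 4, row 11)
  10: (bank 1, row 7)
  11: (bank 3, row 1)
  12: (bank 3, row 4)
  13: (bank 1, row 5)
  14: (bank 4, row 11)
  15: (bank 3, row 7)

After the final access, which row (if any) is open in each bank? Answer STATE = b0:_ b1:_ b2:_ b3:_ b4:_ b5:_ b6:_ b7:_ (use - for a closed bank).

0: bank 1 row 7 — prev None → EMPTY
1: bank 3 row 1 — prev None → EMPTY
2: bank 0 row 1 — prev None → EMPTY
3: bank 1 row 7 — prev 7 → HIT
4: bank 0 row 1 — prev 1 → HIT
5: bank 1 row 7 — prev 7 → HIT
6: bank 1 row 7 — prev 7 → HIT
7: bank 5 row 9 — prev None → EMPTY
8: bank 4 row 11 — prev None → EMPTY
9: bank 4 row 11 — prev 11 → HIT
10: bank 1 row 7 — prev 7 → HIT
11: bank 3 row 1 — prev 1 → HIT
12: bank 3 row 4 — prev 1 → CONFLICT
13: bank 1 row 5 — prev 7 → CONFLICT
14: bank 4 row 11 — prev 11 → HIT
15: bank 3 row 7 — prev 4 → CONFLICT

STATE = b0:1 b1:5 b2:- b3:7 b4:11 b5:9 b6:- b7:-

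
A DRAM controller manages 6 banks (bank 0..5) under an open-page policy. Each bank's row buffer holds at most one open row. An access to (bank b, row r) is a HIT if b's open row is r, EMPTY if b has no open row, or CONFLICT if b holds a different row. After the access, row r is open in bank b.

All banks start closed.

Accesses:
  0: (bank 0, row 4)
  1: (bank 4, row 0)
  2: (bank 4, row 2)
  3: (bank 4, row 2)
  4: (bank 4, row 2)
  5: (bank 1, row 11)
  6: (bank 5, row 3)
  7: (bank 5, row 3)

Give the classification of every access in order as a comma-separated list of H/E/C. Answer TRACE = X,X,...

0: bank 0 row 4 — prev None → EMPTY
1: bank 4 row 0 — prev None → EMPTY
2: bank 4 row 2 — prev 0 → CONFLICT
3: bank 4 row 2 — prev 2 → HIT
4: bank 4 row 2 — prev 2 → HIT
5: bank 1 row 11 — prev None → EMPTY
6: bank 5 row 3 — prev None → EMPTY
7: bank 5 row 3 — prev 3 → HIT

TRACE = E,E,C,H,H,E,E,H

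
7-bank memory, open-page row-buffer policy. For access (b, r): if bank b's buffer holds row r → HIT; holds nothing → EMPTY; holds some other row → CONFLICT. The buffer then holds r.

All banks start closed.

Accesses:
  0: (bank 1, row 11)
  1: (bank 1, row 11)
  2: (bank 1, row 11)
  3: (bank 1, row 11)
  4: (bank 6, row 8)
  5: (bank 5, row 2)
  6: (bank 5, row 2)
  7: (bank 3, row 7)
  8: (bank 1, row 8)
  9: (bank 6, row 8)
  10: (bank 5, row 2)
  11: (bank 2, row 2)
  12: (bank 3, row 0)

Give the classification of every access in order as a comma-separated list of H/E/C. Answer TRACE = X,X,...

TRACE = E,H,H,H,E,E,H,E,C,H,H,E,C

  [0] b1 r11: no row ⇒ E
  [1] b1 r11: had r11 ⇒ H
  [2] b1 r11: had r11 ⇒ H
  [3] b1 r11: had r11 ⇒ H
  [4] b6 r8: no row ⇒ E
  [5] b5 r2: no row ⇒ E
  [6] b5 r2: had r2 ⇒ H
  [7] b3 r7: no row ⇒ E
  [8] b1 r8: had r11 ⇒ C
  [9] b6 r8: had r8 ⇒ H
  [10] b5 r2: had r2 ⇒ H
  [11] b2 r2: no row ⇒ E
  [12] b3 r0: had r7 ⇒ C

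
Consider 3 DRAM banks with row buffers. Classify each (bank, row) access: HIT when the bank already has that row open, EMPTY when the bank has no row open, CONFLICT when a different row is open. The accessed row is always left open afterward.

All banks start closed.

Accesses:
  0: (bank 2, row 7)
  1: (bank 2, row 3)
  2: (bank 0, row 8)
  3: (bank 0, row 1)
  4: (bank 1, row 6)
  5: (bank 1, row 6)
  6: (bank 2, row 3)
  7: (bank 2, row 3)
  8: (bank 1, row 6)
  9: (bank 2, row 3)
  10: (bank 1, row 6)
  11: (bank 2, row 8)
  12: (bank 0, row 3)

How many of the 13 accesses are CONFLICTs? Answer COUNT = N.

COUNT = 4

  [0] b2 r7: no row ⇒ E
  [1] b2 r3: had r7 ⇒ C
  [2] b0 r8: no row ⇒ E
  [3] b0 r1: had r8 ⇒ C
  [4] b1 r6: no row ⇒ E
  [5] b1 r6: had r6 ⇒ H
  [6] b2 r3: had r3 ⇒ H
  [7] b2 r3: had r3 ⇒ H
  [8] b1 r6: had r6 ⇒ H
  [9] b2 r3: had r3 ⇒ H
  [10] b1 r6: had r6 ⇒ H
  [11] b2 r8: had r3 ⇒ C
  [12] b0 r3: had r1 ⇒ C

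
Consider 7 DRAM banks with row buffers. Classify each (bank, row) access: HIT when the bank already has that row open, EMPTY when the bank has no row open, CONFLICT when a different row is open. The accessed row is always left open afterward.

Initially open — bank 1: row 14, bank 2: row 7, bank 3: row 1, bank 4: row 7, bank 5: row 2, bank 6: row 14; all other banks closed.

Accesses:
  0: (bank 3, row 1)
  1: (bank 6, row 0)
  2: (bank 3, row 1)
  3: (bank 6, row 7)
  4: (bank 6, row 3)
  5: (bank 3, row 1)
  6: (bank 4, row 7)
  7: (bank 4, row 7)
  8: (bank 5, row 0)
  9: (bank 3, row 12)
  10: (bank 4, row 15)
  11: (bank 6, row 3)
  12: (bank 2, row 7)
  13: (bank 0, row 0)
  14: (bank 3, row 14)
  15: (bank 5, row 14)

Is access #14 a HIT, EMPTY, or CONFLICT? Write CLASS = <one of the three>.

CLASS = CONFLICT

  [0] b3 r1: had r1 ⇒ H
  [1] b6 r0: had r14 ⇒ C
  [2] b3 r1: had r1 ⇒ H
  [3] b6 r7: had r0 ⇒ C
  [4] b6 r3: had r7 ⇒ C
  [5] b3 r1: had r1 ⇒ H
  [6] b4 r7: had r7 ⇒ H
  [7] b4 r7: had r7 ⇒ H
  [8] b5 r0: had r2 ⇒ C
  [9] b3 r12: had r1 ⇒ C
  [10] b4 r15: had r7 ⇒ C
  [11] b6 r3: had r3 ⇒ H
  [12] b2 r7: had r7 ⇒ H
  [13] b0 r0: no row ⇒ E
  [14] b3 r14: had r12 ⇒ C
  [15] b5 r14: had r0 ⇒ C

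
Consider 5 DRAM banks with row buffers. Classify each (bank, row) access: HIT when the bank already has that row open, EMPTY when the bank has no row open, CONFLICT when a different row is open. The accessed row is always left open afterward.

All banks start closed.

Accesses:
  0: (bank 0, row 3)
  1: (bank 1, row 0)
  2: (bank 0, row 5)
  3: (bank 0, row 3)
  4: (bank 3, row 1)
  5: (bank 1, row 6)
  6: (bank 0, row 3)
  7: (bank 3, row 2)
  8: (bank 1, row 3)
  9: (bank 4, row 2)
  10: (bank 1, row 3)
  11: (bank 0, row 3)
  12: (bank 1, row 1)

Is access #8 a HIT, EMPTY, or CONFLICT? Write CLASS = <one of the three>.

CLASS = CONFLICT

  [0] b0 r3: no row ⇒ E
  [1] b1 r0: no row ⇒ E
  [2] b0 r5: had r3 ⇒ C
  [3] b0 r3: had r5 ⇒ C
  [4] b3 r1: no row ⇒ E
  [5] b1 r6: had r0 ⇒ C
  [6] b0 r3: had r3 ⇒ H
  [7] b3 r2: had r1 ⇒ C
  [8] b1 r3: had r6 ⇒ C
  [9] b4 r2: no row ⇒ E
  [10] b1 r3: had r3 ⇒ H
  [11] b0 r3: had r3 ⇒ H
  [12] b1 r1: had r3 ⇒ C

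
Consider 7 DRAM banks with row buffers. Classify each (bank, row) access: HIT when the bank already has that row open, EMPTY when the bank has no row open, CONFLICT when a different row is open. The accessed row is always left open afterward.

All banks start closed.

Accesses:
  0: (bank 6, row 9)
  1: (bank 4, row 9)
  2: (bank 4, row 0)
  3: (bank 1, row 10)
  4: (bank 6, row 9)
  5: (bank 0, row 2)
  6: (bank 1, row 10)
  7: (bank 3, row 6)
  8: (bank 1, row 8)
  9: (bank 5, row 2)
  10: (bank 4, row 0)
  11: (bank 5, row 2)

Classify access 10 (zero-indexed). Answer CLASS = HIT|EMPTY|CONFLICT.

#0 (6,9) E
#1 (4,9) E
#2 (4,0) C  (was 9)
#3 (1,10) E
#4 (6,9) H  (was 9)
#5 (0,2) E
#6 (1,10) H  (was 10)
#7 (3,6) E
#8 (1,8) C  (was 10)
#9 (5,2) E
#10 (4,0) H  (was 0)
#11 (5,2) H  (was 2)

CLASS = HIT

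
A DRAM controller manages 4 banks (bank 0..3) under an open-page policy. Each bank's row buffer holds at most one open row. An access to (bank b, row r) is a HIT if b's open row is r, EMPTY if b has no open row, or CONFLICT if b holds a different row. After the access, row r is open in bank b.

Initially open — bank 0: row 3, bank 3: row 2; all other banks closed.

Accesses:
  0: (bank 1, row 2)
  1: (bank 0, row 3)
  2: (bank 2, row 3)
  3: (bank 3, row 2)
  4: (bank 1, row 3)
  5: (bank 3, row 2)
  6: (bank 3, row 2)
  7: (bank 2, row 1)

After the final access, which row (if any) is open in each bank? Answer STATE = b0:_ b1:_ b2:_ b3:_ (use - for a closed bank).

#0 (1,2) E
#1 (0,3) H  (was 3)
#2 (2,3) E
#3 (3,2) H  (was 2)
#4 (1,3) C  (was 2)
#5 (3,2) H  (was 2)
#6 (3,2) H  (was 2)
#7 (2,1) C  (was 3)

STATE = b0:3 b1:3 b2:1 b3:2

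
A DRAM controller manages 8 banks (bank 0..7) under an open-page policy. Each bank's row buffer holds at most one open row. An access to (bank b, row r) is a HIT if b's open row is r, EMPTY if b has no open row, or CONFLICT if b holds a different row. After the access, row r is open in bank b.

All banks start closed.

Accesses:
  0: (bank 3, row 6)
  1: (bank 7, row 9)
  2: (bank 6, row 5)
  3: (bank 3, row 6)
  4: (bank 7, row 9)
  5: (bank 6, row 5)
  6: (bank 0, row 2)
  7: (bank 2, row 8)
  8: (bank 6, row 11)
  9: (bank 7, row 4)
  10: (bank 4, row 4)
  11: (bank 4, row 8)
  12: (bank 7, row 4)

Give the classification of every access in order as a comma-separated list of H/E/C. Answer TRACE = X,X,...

#0 (3,6) E
#1 (7,9) E
#2 (6,5) E
#3 (3,6) H  (was 6)
#4 (7,9) H  (was 9)
#5 (6,5) H  (was 5)
#6 (0,2) E
#7 (2,8) E
#8 (6,11) C  (was 5)
#9 (7,4) C  (was 9)
#10 (4,4) E
#11 (4,8) C  (was 4)
#12 (7,4) H  (was 4)

TRACE = E,E,E,H,H,H,E,E,C,C,E,C,H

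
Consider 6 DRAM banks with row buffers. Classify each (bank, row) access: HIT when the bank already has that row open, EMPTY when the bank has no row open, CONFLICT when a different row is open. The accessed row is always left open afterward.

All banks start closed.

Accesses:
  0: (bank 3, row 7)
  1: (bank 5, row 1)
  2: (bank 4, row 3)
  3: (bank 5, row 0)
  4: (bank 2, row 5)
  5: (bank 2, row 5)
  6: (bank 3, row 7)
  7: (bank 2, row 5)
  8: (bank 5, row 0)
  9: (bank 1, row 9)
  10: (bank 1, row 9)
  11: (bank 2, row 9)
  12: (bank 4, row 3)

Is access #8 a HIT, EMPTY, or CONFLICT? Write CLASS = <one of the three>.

#0 (3,7) E
#1 (5,1) E
#2 (4,3) E
#3 (5,0) C  (was 1)
#4 (2,5) E
#5 (2,5) H  (was 5)
#6 (3,7) H  (was 7)
#7 (2,5) H  (was 5)
#8 (5,0) H  (was 0)
#9 (1,9) E
#10 (1,9) H  (was 9)
#11 (2,9) C  (was 5)
#12 (4,3) H  (was 3)

CLASS = HIT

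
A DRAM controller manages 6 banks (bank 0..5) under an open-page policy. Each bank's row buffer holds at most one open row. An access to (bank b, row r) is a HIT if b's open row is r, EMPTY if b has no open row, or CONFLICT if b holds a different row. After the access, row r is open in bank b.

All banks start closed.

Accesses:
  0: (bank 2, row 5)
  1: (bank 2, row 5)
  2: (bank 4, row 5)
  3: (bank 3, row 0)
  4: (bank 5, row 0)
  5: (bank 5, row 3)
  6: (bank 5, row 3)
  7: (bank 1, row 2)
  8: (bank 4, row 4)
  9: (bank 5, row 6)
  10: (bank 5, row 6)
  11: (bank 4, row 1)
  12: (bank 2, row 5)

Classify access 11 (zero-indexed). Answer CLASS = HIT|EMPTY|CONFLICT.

CLASS = CONFLICT

step 0: bank2 None->5 [EMPTY]
step 1: bank2 5->5 [HIT]
step 2: bank4 None->5 [EMPTY]
step 3: bank3 None->0 [EMPTY]
step 4: bank5 None->0 [EMPTY]
step 5: bank5 0->3 [CONFLICT]
step 6: bank5 3->3 [HIT]
step 7: bank1 None->2 [EMPTY]
step 8: bank4 5->4 [CONFLICT]
step 9: bank5 3->6 [CONFLICT]
step 10: bank5 6->6 [HIT]
step 11: bank4 4->1 [CONFLICT]
step 12: bank2 5->5 [HIT]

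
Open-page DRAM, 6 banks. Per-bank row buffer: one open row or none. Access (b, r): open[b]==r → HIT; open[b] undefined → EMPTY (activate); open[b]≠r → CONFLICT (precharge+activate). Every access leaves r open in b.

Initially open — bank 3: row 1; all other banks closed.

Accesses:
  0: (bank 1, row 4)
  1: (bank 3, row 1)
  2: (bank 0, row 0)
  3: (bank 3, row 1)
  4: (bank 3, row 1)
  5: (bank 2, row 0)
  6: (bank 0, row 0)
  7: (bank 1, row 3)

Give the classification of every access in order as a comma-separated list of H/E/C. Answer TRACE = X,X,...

0: bank 1 row 4 — prev None → EMPTY
1: bank 3 row 1 — prev 1 → HIT
2: bank 0 row 0 — prev None → EMPTY
3: bank 3 row 1 — prev 1 → HIT
4: bank 3 row 1 — prev 1 → HIT
5: bank 2 row 0 — prev None → EMPTY
6: bank 0 row 0 — prev 0 → HIT
7: bank 1 row 3 — prev 4 → CONFLICT

TRACE = E,H,E,H,H,E,H,C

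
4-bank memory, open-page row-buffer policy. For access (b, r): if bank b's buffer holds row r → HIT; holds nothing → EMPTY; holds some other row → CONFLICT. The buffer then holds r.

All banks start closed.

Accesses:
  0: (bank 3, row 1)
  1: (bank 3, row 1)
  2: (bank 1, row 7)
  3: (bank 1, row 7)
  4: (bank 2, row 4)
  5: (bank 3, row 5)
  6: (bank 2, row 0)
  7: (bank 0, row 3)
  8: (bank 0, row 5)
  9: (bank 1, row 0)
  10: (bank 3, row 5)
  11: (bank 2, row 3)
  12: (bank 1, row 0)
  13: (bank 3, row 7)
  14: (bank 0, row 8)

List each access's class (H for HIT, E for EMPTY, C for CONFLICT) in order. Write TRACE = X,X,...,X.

#0 (3,1) E
#1 (3,1) H  (was 1)
#2 (1,7) E
#3 (1,7) H  (was 7)
#4 (2,4) E
#5 (3,5) C  (was 1)
#6 (2,0) C  (was 4)
#7 (0,3) E
#8 (0,5) C  (was 3)
#9 (1,0) C  (was 7)
#10 (3,5) H  (was 5)
#11 (2,3) C  (was 0)
#12 (1,0) H  (was 0)
#13 (3,7) C  (was 5)
#14 (0,8) C  (was 5)

TRACE = E,H,E,H,E,C,C,E,C,C,H,C,H,C,C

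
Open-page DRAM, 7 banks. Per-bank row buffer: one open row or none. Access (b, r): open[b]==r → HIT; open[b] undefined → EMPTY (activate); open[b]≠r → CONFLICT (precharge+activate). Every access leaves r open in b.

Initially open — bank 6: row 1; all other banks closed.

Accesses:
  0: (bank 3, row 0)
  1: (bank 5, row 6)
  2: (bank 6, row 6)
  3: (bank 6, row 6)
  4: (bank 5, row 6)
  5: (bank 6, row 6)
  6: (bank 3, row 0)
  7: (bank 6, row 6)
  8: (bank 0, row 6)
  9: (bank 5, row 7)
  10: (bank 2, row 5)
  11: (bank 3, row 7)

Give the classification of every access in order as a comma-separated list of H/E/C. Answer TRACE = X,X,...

TRACE = E,E,C,H,H,H,H,H,E,C,E,C

0: bank 3 row 0 — prev None → EMPTY
1: bank 5 row 6 — prev None → EMPTY
2: bank 6 row 6 — prev 1 → CONFLICT
3: bank 6 row 6 — prev 6 → HIT
4: bank 5 row 6 — prev 6 → HIT
5: bank 6 row 6 — prev 6 → HIT
6: bank 3 row 0 — prev 0 → HIT
7: bank 6 row 6 — prev 6 → HIT
8: bank 0 row 6 — prev None → EMPTY
9: bank 5 row 7 — prev 6 → CONFLICT
10: bank 2 row 5 — prev None → EMPTY
11: bank 3 row 7 — prev 0 → CONFLICT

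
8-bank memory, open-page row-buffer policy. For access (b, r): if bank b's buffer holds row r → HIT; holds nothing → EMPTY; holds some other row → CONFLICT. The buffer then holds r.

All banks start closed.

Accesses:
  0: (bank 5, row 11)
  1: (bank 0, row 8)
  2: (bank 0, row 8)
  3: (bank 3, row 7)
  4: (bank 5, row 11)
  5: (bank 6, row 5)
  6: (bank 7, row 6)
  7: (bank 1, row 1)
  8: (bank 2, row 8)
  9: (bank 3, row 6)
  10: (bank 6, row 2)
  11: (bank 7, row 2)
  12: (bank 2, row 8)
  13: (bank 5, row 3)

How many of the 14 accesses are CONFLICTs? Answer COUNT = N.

COUNT = 4

step 0: bank5 None->11 [EMPTY]
step 1: bank0 None->8 [EMPTY]
step 2: bank0 8->8 [HIT]
step 3: bank3 None->7 [EMPTY]
step 4: bank5 11->11 [HIT]
step 5: bank6 None->5 [EMPTY]
step 6: bank7 None->6 [EMPTY]
step 7: bank1 None->1 [EMPTY]
step 8: bank2 None->8 [EMPTY]
step 9: bank3 7->6 [CONFLICT]
step 10: bank6 5->2 [CONFLICT]
step 11: bank7 6->2 [CONFLICT]
step 12: bank2 8->8 [HIT]
step 13: bank5 11->3 [CONFLICT]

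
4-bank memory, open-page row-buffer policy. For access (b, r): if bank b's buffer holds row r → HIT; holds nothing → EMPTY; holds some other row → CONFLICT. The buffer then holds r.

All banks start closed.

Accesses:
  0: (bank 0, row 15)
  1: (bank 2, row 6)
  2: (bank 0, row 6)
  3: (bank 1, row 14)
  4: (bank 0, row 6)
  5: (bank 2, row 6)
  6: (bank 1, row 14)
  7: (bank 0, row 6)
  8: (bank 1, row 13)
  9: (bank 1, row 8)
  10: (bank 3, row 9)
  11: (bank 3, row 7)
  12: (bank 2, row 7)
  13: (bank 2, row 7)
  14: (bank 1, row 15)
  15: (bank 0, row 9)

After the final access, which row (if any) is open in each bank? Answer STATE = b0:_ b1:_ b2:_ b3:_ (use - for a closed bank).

STATE = b0:9 b1:15 b2:7 b3:7

0: bank 0 row 15 — prev None → EMPTY
1: bank 2 row 6 — prev None → EMPTY
2: bank 0 row 6 — prev 15 → CONFLICT
3: bank 1 row 14 — prev None → EMPTY
4: bank 0 row 6 — prev 6 → HIT
5: bank 2 row 6 — prev 6 → HIT
6: bank 1 row 14 — prev 14 → HIT
7: bank 0 row 6 — prev 6 → HIT
8: bank 1 row 13 — prev 14 → CONFLICT
9: bank 1 row 8 — prev 13 → CONFLICT
10: bank 3 row 9 — prev None → EMPTY
11: bank 3 row 7 — prev 9 → CONFLICT
12: bank 2 row 7 — prev 6 → CONFLICT
13: bank 2 row 7 — prev 7 → HIT
14: bank 1 row 15 — prev 8 → CONFLICT
15: bank 0 row 9 — prev 6 → CONFLICT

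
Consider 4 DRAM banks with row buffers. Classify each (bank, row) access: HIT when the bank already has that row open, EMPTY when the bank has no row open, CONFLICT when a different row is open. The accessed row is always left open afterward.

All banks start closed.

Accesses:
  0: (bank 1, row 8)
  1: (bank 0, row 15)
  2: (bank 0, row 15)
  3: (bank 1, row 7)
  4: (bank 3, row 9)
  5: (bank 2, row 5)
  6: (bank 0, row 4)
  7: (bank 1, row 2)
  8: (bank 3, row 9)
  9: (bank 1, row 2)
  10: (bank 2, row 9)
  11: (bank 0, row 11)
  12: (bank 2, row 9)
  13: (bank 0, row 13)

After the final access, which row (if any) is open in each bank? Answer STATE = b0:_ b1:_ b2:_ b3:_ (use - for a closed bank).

0: bank 1 row 8 — prev None → EMPTY
1: bank 0 row 15 — prev None → EMPTY
2: bank 0 row 15 — prev 15 → HIT
3: bank 1 row 7 — prev 8 → CONFLICT
4: bank 3 row 9 — prev None → EMPTY
5: bank 2 row 5 — prev None → EMPTY
6: bank 0 row 4 — prev 15 → CONFLICT
7: bank 1 row 2 — prev 7 → CONFLICT
8: bank 3 row 9 — prev 9 → HIT
9: bank 1 row 2 — prev 2 → HIT
10: bank 2 row 9 — prev 5 → CONFLICT
11: bank 0 row 11 — prev 4 → CONFLICT
12: bank 2 row 9 — prev 9 → HIT
13: bank 0 row 13 — prev 11 → CONFLICT

STATE = b0:13 b1:2 b2:9 b3:9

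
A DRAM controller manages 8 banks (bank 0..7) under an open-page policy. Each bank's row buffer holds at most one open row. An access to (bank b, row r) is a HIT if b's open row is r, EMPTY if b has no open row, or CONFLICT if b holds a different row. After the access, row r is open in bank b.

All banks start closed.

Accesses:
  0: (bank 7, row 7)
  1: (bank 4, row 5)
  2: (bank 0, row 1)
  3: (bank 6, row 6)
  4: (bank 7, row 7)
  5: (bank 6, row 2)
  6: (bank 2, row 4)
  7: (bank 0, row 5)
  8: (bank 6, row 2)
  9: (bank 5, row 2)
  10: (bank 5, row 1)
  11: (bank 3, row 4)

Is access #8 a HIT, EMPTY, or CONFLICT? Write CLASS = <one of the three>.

#0 (7,7) E
#1 (4,5) E
#2 (0,1) E
#3 (6,6) E
#4 (7,7) H  (was 7)
#5 (6,2) C  (was 6)
#6 (2,4) E
#7 (0,5) C  (was 1)
#8 (6,2) H  (was 2)
#9 (5,2) E
#10 (5,1) C  (was 2)
#11 (3,4) E

CLASS = HIT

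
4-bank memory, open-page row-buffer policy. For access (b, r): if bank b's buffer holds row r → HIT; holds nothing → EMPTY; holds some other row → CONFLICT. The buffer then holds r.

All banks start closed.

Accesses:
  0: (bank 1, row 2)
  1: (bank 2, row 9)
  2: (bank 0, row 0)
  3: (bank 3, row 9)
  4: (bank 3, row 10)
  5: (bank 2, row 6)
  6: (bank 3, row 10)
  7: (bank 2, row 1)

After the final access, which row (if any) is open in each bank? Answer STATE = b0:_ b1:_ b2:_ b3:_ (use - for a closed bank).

STATE = b0:0 b1:2 b2:1 b3:10

step 0: bank1 None->2 [EMPTY]
step 1: bank2 None->9 [EMPTY]
step 2: bank0 None->0 [EMPTY]
step 3: bank3 None->9 [EMPTY]
step 4: bank3 9->10 [CONFLICT]
step 5: bank2 9->6 [CONFLICT]
step 6: bank3 10->10 [HIT]
step 7: bank2 6->1 [CONFLICT]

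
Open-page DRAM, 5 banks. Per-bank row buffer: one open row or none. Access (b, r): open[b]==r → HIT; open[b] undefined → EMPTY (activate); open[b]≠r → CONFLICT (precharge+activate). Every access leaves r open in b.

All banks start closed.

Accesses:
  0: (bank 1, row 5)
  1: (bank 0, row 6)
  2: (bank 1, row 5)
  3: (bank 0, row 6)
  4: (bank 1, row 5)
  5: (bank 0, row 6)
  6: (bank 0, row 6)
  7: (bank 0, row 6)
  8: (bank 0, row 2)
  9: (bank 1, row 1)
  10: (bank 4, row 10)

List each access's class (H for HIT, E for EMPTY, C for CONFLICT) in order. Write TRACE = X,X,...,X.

TRACE = E,E,H,H,H,H,H,H,C,C,E

  [0] b1 r5: no row ⇒ E
  [1] b0 r6: no row ⇒ E
  [2] b1 r5: had r5 ⇒ H
  [3] b0 r6: had r6 ⇒ H
  [4] b1 r5: had r5 ⇒ H
  [5] b0 r6: had r6 ⇒ H
  [6] b0 r6: had r6 ⇒ H
  [7] b0 r6: had r6 ⇒ H
  [8] b0 r2: had r6 ⇒ C
  [9] b1 r1: had r5 ⇒ C
  [10] b4 r10: no row ⇒ E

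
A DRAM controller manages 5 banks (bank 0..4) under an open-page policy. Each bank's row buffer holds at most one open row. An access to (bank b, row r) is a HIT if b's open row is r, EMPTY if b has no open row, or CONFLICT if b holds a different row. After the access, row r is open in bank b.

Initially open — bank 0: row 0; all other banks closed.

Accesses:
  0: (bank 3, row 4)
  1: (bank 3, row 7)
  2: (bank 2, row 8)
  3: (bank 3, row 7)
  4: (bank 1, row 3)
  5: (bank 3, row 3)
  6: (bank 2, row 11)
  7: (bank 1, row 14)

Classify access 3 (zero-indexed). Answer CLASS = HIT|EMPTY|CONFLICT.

CLASS = HIT

  [0] b3 r4: no row ⇒ E
  [1] b3 r7: had r4 ⇒ C
  [2] b2 r8: no row ⇒ E
  [3] b3 r7: had r7 ⇒ H
  [4] b1 r3: no row ⇒ E
  [5] b3 r3: had r7 ⇒ C
  [6] b2 r11: had r8 ⇒ C
  [7] b1 r14: had r3 ⇒ C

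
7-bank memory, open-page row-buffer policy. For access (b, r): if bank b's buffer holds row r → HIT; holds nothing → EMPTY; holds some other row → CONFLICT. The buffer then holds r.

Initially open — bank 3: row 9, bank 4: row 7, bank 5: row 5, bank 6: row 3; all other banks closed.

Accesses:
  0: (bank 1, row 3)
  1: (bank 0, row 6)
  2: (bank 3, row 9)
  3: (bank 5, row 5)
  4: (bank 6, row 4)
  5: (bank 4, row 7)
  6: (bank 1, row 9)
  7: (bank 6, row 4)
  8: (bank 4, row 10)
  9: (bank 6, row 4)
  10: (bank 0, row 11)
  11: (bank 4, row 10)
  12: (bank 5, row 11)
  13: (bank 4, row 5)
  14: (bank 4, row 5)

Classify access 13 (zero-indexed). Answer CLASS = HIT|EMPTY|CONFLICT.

  [0] b1 r3: no row ⇒ E
  [1] b0 r6: no row ⇒ E
  [2] b3 r9: had r9 ⇒ H
  [3] b5 r5: had r5 ⇒ H
  [4] b6 r4: had r3 ⇒ C
  [5] b4 r7: had r7 ⇒ H
  [6] b1 r9: had r3 ⇒ C
  [7] b6 r4: had r4 ⇒ H
  [8] b4 r10: had r7 ⇒ C
  [9] b6 r4: had r4 ⇒ H
  [10] b0 r11: had r6 ⇒ C
  [11] b4 r10: had r10 ⇒ H
  [12] b5 r11: had r5 ⇒ C
  [13] b4 r5: had r10 ⇒ C
  [14] b4 r5: had r5 ⇒ H

CLASS = CONFLICT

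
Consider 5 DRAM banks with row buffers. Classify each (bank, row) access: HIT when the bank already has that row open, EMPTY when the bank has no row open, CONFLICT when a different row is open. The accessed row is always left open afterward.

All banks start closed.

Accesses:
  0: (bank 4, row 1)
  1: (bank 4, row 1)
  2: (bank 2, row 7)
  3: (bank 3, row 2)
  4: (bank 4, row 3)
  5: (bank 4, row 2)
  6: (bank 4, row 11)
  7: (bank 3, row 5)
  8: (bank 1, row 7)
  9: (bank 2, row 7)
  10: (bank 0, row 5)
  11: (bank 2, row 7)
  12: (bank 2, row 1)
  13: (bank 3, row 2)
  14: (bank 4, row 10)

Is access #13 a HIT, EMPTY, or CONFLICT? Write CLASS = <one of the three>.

step 0: bank4 None->1 [EMPTY]
step 1: bank4 1->1 [HIT]
step 2: bank2 None->7 [EMPTY]
step 3: bank3 None->2 [EMPTY]
step 4: bank4 1->3 [CONFLICT]
step 5: bank4 3->2 [CONFLICT]
step 6: bank4 2->11 [CONFLICT]
step 7: bank3 2->5 [CONFLICT]
step 8: bank1 None->7 [EMPTY]
step 9: bank2 7->7 [HIT]
step 10: bank0 None->5 [EMPTY]
step 11: bank2 7->7 [HIT]
step 12: bank2 7->1 [CONFLICT]
step 13: bank3 5->2 [CONFLICT]
step 14: bank4 11->10 [CONFLICT]

CLASS = CONFLICT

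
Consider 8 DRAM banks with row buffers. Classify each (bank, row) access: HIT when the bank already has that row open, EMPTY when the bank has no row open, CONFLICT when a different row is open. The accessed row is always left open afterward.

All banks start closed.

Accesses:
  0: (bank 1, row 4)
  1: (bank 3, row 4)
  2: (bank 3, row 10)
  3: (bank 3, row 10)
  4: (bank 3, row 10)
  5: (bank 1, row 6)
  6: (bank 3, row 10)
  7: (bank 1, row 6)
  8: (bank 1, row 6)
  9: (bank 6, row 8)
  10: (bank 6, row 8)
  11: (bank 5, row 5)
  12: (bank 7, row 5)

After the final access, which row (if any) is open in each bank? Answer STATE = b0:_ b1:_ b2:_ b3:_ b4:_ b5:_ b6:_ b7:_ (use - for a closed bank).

  [0] b1 r4: no row ⇒ E
  [1] b3 r4: no row ⇒ E
  [2] b3 r10: had r4 ⇒ C
  [3] b3 r10: had r10 ⇒ H
  [4] b3 r10: had r10 ⇒ H
  [5] b1 r6: had r4 ⇒ C
  [6] b3 r10: had r10 ⇒ H
  [7] b1 r6: had r6 ⇒ H
  [8] b1 r6: had r6 ⇒ H
  [9] b6 r8: no row ⇒ E
  [10] b6 r8: had r8 ⇒ H
  [11] b5 r5: no row ⇒ E
  [12] b7 r5: no row ⇒ E

STATE = b0:- b1:6 b2:- b3:10 b4:- b5:5 b6:8 b7:5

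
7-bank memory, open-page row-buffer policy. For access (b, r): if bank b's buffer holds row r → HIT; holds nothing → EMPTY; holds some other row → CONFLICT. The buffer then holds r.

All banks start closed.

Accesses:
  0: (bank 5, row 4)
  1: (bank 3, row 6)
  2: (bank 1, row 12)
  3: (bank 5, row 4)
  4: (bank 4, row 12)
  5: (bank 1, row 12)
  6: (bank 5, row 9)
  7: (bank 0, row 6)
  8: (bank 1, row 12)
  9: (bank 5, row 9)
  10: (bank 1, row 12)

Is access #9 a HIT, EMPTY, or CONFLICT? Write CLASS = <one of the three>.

CLASS = HIT

#0 (5,4) E
#1 (3,6) E
#2 (1,12) E
#3 (5,4) H  (was 4)
#4 (4,12) E
#5 (1,12) H  (was 12)
#6 (5,9) C  (was 4)
#7 (0,6) E
#8 (1,12) H  (was 12)
#9 (5,9) H  (was 9)
#10 (1,12) H  (was 12)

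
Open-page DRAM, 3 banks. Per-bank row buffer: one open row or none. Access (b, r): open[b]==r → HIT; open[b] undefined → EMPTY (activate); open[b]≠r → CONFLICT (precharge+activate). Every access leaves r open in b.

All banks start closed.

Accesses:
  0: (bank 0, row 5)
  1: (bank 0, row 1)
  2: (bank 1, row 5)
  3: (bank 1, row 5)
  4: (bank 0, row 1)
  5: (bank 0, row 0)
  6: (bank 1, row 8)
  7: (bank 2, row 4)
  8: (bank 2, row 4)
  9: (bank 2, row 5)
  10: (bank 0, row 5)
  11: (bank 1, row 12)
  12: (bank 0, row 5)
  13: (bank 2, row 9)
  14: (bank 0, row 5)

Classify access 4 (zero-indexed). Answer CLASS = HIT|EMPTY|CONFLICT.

step 0: bank0 None->5 [EMPTY]
step 1: bank0 5->1 [CONFLICT]
step 2: bank1 None->5 [EMPTY]
step 3: bank1 5->5 [HIT]
step 4: bank0 1->1 [HIT]
step 5: bank0 1->0 [CONFLICT]
step 6: bank1 5->8 [CONFLICT]
step 7: bank2 None->4 [EMPTY]
step 8: bank2 4->4 [HIT]
step 9: bank2 4->5 [CONFLICT]
step 10: bank0 0->5 [CONFLICT]
step 11: bank1 8->12 [CONFLICT]
step 12: bank0 5->5 [HIT]
step 13: bank2 5->9 [CONFLICT]
step 14: bank0 5->5 [HIT]

CLASS = HIT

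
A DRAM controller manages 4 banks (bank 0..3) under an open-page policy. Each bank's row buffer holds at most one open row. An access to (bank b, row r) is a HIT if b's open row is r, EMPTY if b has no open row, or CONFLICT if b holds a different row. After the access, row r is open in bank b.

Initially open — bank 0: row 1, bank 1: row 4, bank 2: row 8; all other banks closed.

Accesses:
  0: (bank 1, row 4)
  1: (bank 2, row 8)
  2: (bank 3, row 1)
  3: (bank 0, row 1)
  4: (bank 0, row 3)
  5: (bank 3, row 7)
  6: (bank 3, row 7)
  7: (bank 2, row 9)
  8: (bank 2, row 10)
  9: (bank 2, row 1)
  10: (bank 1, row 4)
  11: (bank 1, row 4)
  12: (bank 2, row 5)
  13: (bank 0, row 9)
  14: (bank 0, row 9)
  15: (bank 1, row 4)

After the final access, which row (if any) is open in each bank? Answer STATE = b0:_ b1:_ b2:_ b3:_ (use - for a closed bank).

STATE = b0:9 b1:4 b2:5 b3:7

step 0: bank1 4->4 [HIT]
step 1: bank2 8->8 [HIT]
step 2: bank3 None->1 [EMPTY]
step 3: bank0 1->1 [HIT]
step 4: bank0 1->3 [CONFLICT]
step 5: bank3 1->7 [CONFLICT]
step 6: bank3 7->7 [HIT]
step 7: bank2 8->9 [CONFLICT]
step 8: bank2 9->10 [CONFLICT]
step 9: bank2 10->1 [CONFLICT]
step 10: bank1 4->4 [HIT]
step 11: bank1 4->4 [HIT]
step 12: bank2 1->5 [CONFLICT]
step 13: bank0 3->9 [CONFLICT]
step 14: bank0 9->9 [HIT]
step 15: bank1 4->4 [HIT]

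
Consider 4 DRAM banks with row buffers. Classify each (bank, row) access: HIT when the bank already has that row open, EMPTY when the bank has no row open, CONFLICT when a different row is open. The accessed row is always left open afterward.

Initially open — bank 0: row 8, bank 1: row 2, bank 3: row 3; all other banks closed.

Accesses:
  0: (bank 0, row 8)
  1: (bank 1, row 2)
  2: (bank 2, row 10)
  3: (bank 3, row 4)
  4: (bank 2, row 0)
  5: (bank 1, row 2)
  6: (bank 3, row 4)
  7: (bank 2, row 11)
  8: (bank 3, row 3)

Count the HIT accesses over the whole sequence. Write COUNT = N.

#0 (0,8) H  (was 8)
#1 (1,2) H  (was 2)
#2 (2,10) E
#3 (3,4) C  (was 3)
#4 (2,0) C  (was 10)
#5 (1,2) H  (was 2)
#6 (3,4) H  (was 4)
#7 (2,11) C  (was 0)
#8 (3,3) C  (was 4)

COUNT = 4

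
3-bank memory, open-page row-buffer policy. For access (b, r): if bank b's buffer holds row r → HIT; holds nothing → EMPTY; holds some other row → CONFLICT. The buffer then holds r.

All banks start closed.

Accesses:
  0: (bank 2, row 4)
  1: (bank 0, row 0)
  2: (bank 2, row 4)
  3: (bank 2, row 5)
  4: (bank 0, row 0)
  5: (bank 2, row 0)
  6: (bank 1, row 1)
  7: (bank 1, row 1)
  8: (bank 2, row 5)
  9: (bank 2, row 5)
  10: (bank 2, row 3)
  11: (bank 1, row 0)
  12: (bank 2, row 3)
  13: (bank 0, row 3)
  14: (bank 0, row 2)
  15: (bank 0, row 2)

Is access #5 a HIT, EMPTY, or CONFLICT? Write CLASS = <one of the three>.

0: bank 2 row 4 — prev None → EMPTY
1: bank 0 row 0 — prev None → EMPTY
2: bank 2 row 4 — prev 4 → HIT
3: bank 2 row 5 — prev 4 → CONFLICT
4: bank 0 row 0 — prev 0 → HIT
5: bank 2 row 0 — prev 5 → CONFLICT
6: bank 1 row 1 — prev None → EMPTY
7: bank 1 row 1 — prev 1 → HIT
8: bank 2 row 5 — prev 0 → CONFLICT
9: bank 2 row 5 — prev 5 → HIT
10: bank 2 row 3 — prev 5 → CONFLICT
11: bank 1 row 0 — prev 1 → CONFLICT
12: bank 2 row 3 — prev 3 → HIT
13: bank 0 row 3 — prev 0 → CONFLICT
14: bank 0 row 2 — prev 3 → CONFLICT
15: bank 0 row 2 — prev 2 → HIT

CLASS = CONFLICT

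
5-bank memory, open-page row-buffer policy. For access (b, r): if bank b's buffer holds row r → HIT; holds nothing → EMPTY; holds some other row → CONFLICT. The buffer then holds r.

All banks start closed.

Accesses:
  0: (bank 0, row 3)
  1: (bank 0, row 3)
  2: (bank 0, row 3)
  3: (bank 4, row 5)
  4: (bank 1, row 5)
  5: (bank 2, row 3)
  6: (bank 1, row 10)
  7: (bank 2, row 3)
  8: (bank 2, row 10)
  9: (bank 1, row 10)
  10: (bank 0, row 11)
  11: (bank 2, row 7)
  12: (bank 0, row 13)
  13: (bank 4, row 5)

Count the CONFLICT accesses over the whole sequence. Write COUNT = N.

COUNT = 5

  [0] b0 r3: no row ⇒ E
  [1] b0 r3: had r3 ⇒ H
  [2] b0 r3: had r3 ⇒ H
  [3] b4 r5: no row ⇒ E
  [4] b1 r5: no row ⇒ E
  [5] b2 r3: no row ⇒ E
  [6] b1 r10: had r5 ⇒ C
  [7] b2 r3: had r3 ⇒ H
  [8] b2 r10: had r3 ⇒ C
  [9] b1 r10: had r10 ⇒ H
  [10] b0 r11: had r3 ⇒ C
  [11] b2 r7: had r10 ⇒ C
  [12] b0 r13: had r11 ⇒ C
  [13] b4 r5: had r5 ⇒ H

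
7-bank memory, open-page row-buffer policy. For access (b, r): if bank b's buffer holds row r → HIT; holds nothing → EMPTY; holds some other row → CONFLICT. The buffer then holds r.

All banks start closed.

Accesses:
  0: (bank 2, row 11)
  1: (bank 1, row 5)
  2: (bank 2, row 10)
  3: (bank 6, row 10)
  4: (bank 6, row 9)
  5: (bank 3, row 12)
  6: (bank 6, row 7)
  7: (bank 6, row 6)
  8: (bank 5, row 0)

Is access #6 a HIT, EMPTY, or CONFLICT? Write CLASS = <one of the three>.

CLASS = CONFLICT

step 0: bank2 None->11 [EMPTY]
step 1: bank1 None->5 [EMPTY]
step 2: bank2 11->10 [CONFLICT]
step 3: bank6 None->10 [EMPTY]
step 4: bank6 10->9 [CONFLICT]
step 5: bank3 None->12 [EMPTY]
step 6: bank6 9->7 [CONFLICT]
step 7: bank6 7->6 [CONFLICT]
step 8: bank5 None->0 [EMPTY]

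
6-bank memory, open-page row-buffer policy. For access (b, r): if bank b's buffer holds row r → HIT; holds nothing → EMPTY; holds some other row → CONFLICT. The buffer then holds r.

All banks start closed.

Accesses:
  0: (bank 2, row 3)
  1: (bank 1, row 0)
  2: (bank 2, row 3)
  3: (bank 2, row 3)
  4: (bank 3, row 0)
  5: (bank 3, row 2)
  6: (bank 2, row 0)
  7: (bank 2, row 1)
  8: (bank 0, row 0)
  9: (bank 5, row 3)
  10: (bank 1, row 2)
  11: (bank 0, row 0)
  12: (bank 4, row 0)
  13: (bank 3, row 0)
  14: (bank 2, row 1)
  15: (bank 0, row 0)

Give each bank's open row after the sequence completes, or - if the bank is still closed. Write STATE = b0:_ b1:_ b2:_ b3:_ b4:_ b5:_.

STATE = b0:0 b1:2 b2:1 b3:0 b4:0 b5:3

0: bank 2 row 3 — prev None → EMPTY
1: bank 1 row 0 — prev None → EMPTY
2: bank 2 row 3 — prev 3 → HIT
3: bank 2 row 3 — prev 3 → HIT
4: bank 3 row 0 — prev None → EMPTY
5: bank 3 row 2 — prev 0 → CONFLICT
6: bank 2 row 0 — prev 3 → CONFLICT
7: bank 2 row 1 — prev 0 → CONFLICT
8: bank 0 row 0 — prev None → EMPTY
9: bank 5 row 3 — prev None → EMPTY
10: bank 1 row 2 — prev 0 → CONFLICT
11: bank 0 row 0 — prev 0 → HIT
12: bank 4 row 0 — prev None → EMPTY
13: bank 3 row 0 — prev 2 → CONFLICT
14: bank 2 row 1 — prev 1 → HIT
15: bank 0 row 0 — prev 0 → HIT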